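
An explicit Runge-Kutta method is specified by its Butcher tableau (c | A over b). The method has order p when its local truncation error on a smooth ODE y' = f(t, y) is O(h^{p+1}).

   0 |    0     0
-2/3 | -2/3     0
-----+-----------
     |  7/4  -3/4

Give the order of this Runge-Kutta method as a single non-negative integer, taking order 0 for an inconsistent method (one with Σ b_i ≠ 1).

2

b = (7/4, -3/4)
c = (0, -2/3)
Σ b_i: 7/4·1 + (-3/4)·1 = 1 ✓
b·c: (-3/4)·(-2/3) = 1/2 ✓; 2 stages ⇒ order 2.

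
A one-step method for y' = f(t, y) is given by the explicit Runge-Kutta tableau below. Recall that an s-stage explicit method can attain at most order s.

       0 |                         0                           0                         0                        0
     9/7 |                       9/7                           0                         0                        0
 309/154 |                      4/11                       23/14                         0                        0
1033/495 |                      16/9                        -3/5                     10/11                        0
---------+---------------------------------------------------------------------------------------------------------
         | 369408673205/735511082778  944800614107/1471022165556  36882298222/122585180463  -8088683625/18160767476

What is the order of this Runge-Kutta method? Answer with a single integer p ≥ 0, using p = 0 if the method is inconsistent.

b = (369408673205/735511082778, 944800614107/1471022165556, 36882298222/122585180463, -8088683625/18160767476)
c = (0, 9/7, 309/154, 1033/495)
Ac = (0, 0, 207/98, 4458/4235)
Σ b_i: 369408673205/735511082778·1 + 944800614107/1471022165556·1 + 36882298222/122585180463·1 + (-8088683625/18160767476)·1 = 1 ✓
b·c: 944800614107/1471022165556·9/7 + 36882298222/122585180463·309/154 + (-8088683625/18160767476)·1033/495 = 1/2 ✓
b·c²: 944800614107/1471022165556·81/49 + 36882298222/122585180463·95481/23716 + (-8088683625/18160767476)·1067089/245025 = 1/3 ✓
b·Ac: 36882298222/122585180463·207/98 + (-8088683625/18160767476)·4458/4235 = 1/6 ✓
b·c³: 944800614107/1471022165556·729/343 + 36882298222/122585180463·29503629/3652264 + (-8088683625/18160767476)·1102302937/121287375 = -66691291088341/264293649078228 ≠ 1/4 ⇒ order 3.
b·(c∘Ac): 36882298222/122585180463·63963/15092 + (-8088683625/18160767476)·1535038/698775 = 726151683371/2447163417391 ≠ 1/8
b·Ac²: 36882298222/122585180463·1863/686 + (-8088683625/18160767476)·1740159/652190 = -7269067657419/19577307339128 ≠ 1/12
b·A²c: (-8088683625/18160767476)·1035/539 = -761071595625/889877606324 ≠ 1/24

3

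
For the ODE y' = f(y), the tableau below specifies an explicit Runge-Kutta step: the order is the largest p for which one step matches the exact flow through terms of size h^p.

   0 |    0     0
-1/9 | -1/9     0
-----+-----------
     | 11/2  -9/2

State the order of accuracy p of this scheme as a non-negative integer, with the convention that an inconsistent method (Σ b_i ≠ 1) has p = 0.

2

b = (11/2, -9/2)
c = (0, -1/9)
Σ b_i: 11/2·1 + (-9/2)·1 = 1 ✓
b·c: (-9/2)·(-1/9) = 1/2 ✓; 2 stages ⇒ order 2.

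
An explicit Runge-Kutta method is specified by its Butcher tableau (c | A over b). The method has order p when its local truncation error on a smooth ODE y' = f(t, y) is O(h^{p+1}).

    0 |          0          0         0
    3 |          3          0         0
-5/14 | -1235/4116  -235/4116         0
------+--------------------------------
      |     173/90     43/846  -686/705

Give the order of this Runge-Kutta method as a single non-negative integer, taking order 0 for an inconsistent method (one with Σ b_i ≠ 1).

3

b = (173/90, 43/846, -686/705)
c = (0, 3, -5/14)
Ac = (0, 0, -235/1372)
Σ b_i: 173/90·1 + 43/846·1 + (-686/705)·1 = 1 ✓
b·c: 43/846·3 + (-686/705)·(-5/14) = 1/2 ✓
b·c²: 43/846·9 + (-686/705)·25/196 = 1/3 ✓
b·Ac: (-686/705)·(-235/1372) = 1/6 ✓; 3 stages ⇒ order 3.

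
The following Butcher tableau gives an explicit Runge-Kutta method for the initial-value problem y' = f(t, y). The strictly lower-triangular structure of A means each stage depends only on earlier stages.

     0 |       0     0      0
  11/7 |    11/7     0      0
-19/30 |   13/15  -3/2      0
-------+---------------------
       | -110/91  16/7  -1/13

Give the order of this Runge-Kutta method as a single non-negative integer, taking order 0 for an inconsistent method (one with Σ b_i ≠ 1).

b = (-110/91, 16/7, -1/13)
c = (0, 11/7, -19/30)
Ac = (0, 0, -33/14)
Σ b_i: (-110/91)·1 + 16/7·1 + (-1/13)·1 = 1 ✓
b·c: 16/7·11/7 + (-1/13)·(-19/30) = 69571/19110 ≠ 1/2 ⇒ order 1.

1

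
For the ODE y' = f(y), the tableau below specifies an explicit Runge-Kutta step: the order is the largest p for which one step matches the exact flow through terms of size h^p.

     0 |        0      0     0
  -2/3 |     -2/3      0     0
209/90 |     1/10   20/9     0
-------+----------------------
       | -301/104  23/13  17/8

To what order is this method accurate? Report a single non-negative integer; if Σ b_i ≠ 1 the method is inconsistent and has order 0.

1

b = (-301/104, 23/13, 17/8)
c = (0, -2/3, 209/90)
Ac = (0, 0, -40/27)
Σ b_i: (-301/104)·1 + 23/13·1 + 17/8·1 = 1 ✓
b·c: 23/13·(-2/3) + 17/8·209/90 = 35149/9360 ≠ 1/2 ⇒ order 1.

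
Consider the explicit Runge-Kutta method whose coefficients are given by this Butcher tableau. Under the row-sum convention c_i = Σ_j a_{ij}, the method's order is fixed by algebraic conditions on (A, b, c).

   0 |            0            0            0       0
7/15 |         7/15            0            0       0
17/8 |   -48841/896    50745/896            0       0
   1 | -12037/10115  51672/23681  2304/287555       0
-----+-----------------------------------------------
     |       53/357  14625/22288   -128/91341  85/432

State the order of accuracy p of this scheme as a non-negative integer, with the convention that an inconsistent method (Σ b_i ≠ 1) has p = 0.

b = (53/357, 14625/22288, -128/91341, 85/432)
c = (0, 7/15, 17/8, 1)
Ac = (0, 0, 3383/128, 88/85)
Σ b_i: 53/357·1 + 14625/22288·1 + (-128/91341)·1 + 85/432·1 = 1 ✓
b·c: 14625/22288·7/15 + (-128/91341)·17/8 + 85/432·1 = 1/2 ✓
b·c²: 14625/22288·49/225 + (-128/91341)·289/64 + 85/432·1 = 1/3 ✓
b·Ac: (-128/91341)·3383/128 + 85/432·88/85 = 1/6 ✓
b·c³: 14625/22288·343/3375 + (-128/91341)·4913/512 + 85/432·1 = 1/4 ✓
b·(c∘Ac): (-128/91341)·57511/1024 + 85/432·88/85 = 1/8 ✓
b·Ac²: (-128/91341)·23681/1920 + 85/432·652/1275 = 1/12 ✓
b·A²c: 85/432·18/85 = 1/24 ✓; 4 stages ⇒ order 4.

4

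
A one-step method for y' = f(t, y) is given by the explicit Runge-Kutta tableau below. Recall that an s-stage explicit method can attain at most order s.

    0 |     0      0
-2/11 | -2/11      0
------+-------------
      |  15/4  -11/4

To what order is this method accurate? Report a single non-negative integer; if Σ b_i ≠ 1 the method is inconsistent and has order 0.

b = (15/4, -11/4)
c = (0, -2/11)
Σ b_i: 15/4·1 + (-11/4)·1 = 1 ✓
b·c: (-11/4)·(-2/11) = 1/2 ✓; 2 stages ⇒ order 2.

2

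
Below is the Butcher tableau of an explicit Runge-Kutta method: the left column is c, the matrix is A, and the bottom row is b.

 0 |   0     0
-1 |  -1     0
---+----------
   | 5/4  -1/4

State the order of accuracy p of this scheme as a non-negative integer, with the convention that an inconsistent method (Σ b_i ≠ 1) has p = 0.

1

b = (5/4, -1/4)
c = (0, -1)
Σ b_i: 5/4·1 + (-1/4)·1 = 1 ✓
b·c: (-1/4)·(-1) = 1/4 ≠ 1/2 ⇒ order 1.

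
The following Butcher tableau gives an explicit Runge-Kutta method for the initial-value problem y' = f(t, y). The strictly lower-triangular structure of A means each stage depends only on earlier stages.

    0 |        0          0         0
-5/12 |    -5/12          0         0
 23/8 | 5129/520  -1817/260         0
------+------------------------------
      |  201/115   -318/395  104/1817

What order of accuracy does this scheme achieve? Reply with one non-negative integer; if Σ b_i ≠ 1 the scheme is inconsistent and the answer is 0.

3

b = (201/115, -318/395, 104/1817)
c = (0, -5/12, 23/8)
Ac = (0, 0, 1817/624)
Σ b_i: 201/115·1 + (-318/395)·1 + 104/1817·1 = 1 ✓
b·c: (-318/395)·(-5/12) + 104/1817·23/8 = 1/2 ✓
b·c²: (-318/395)·25/144 + 104/1817·529/64 = 1/3 ✓
b·Ac: 104/1817·1817/624 = 1/6 ✓; 3 stages ⇒ order 3.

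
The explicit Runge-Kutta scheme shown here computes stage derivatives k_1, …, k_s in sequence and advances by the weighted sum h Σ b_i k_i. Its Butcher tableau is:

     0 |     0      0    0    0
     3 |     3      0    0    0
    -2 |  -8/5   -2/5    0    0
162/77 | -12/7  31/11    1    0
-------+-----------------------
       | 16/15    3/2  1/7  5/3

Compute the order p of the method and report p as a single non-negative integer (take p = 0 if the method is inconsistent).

b = (16/15, 3/2, 1/7, 5/3)
c = (0, 3, -2, 162/77)
Ac = (0, 0, -6/5, 71/11)
Σ b_i: 16/15·1 + 3/2·1 + 1/7·1 + 5/3·1 = 919/210 ≠ 1 ⇒ order 0.

0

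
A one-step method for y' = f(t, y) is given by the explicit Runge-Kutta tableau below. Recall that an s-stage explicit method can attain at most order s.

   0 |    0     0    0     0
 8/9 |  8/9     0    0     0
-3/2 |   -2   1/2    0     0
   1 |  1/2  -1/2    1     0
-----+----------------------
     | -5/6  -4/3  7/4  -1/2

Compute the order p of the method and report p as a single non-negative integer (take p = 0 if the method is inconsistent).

b = (-5/6, -4/3, 7/4, -1/2)
c = (0, 8/9, -3/2, 1)
Ac = (0, 0, 4/9, -35/18)
Σ b_i: (-5/6)·1 + (-4/3)·1 + 7/4·1 + (-1/2)·1 = -11/12 ≠ 1 ⇒ order 0.

0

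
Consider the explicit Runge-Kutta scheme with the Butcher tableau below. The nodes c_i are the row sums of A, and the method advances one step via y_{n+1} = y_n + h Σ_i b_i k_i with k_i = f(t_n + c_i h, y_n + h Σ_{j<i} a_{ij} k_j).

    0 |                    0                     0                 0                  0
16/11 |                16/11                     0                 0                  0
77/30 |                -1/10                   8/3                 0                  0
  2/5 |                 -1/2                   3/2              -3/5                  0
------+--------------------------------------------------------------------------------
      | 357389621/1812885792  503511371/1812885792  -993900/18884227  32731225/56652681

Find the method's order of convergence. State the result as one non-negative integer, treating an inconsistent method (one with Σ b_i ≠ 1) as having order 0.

3

b = (357389621/1812885792, 503511371/1812885792, -993900/18884227, 32731225/56652681)
c = (0, 16/11, 77/30, 2/5)
Ac = (0, 0, 128/33, 353/550)
Σ b_i: 357389621/1812885792·1 + 503511371/1812885792·1 + (-993900/18884227)·1 + 32731225/56652681·1 = 1 ✓
b·c: 503511371/1812885792·16/11 + (-993900/18884227)·77/30 + 32731225/56652681·2/5 = 1/2 ✓
b·c²: 503511371/1812885792·256/121 + (-993900/18884227)·5929/900 + 32731225/56652681·4/25 = 1/3 ✓
b·Ac: (-993900/18884227)·128/33 + 32731225/56652681·353/550 = 1/6 ✓
b·c³: 503511371/1812885792·4096/1331 + (-993900/18884227)·456533/27000 + 32731225/56652681·8/125 = 33055193/18695384730 ≠ 1/4 ⇒ order 3.
b·(c∘Ac): (-993900/18884227)·448/45 + 32731225/56652681·353/1375 = -390160501/1038632485 ≠ 1/8
b·Ac²: (-993900/18884227)·2048/363 + 32731225/56652681·(-141409/181500) = -27933638531/37390769460 ≠ 1/12
b·A²c: 32731225/56652681·(-128/55) = -837919360/623179491 ≠ 1/24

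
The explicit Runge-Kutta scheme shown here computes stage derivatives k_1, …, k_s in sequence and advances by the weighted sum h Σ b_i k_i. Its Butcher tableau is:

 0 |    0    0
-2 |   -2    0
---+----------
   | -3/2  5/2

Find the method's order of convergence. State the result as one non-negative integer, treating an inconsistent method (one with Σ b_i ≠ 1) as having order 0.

1

b = (-3/2, 5/2)
c = (0, -2)
Σ b_i: (-3/2)·1 + 5/2·1 = 1 ✓
b·c: 5/2·(-2) = -5 ≠ 1/2 ⇒ order 1.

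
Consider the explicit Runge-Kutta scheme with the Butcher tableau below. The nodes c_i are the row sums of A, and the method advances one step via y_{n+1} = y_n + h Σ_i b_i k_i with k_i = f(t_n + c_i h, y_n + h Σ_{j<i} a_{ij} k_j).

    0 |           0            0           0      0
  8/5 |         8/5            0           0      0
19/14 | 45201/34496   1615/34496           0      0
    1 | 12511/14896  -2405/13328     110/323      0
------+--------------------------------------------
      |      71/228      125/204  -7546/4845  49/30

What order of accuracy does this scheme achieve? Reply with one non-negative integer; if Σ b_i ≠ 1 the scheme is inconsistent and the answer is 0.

4

b = (71/228, 125/204, -7546/4845, 49/30)
c = (0, 8/5, 19/14, 1)
Ac = (0, 0, 323/4312, 17/98)
Σ b_i: 71/228·1 + 125/204·1 + (-7546/4845)·1 + 49/30·1 = 1 ✓
b·c: 125/204·8/5 + (-7546/4845)·19/14 + 49/30·1 = 1/2 ✓
b·c²: 125/204·64/25 + (-7546/4845)·361/196 + 49/30·1 = 1/3 ✓
b·Ac: (-7546/4845)·323/4312 + 49/30·17/98 = 1/6 ✓
b·c³: 125/204·512/125 + (-7546/4845)·6859/2744 + 49/30·1 = 1/4 ✓
b·(c∘Ac): (-7546/4845)·6137/60368 + 49/30·17/98 = 1/8 ✓
b·Ac²: (-7546/4845)·323/2695 + 49/30·81/490 = 1/12 ✓
b·A²c: 49/30·5/196 = 1/24 ✓; 4 stages ⇒ order 4.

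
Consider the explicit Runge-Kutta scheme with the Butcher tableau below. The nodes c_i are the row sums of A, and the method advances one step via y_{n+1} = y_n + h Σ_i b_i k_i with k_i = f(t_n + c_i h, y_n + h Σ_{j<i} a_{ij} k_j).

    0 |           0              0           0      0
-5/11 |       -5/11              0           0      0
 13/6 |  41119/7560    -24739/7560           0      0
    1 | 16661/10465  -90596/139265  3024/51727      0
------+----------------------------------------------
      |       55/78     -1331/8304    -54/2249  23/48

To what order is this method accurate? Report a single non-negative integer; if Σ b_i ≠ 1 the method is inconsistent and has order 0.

b = (55/78, -1331/8304, -54/2249, 23/48)
c = (0, -5/11, 13/6, 1)
Ac = (0, 0, 2249/1512, 68/161)
Σ b_i: 55/78·1 + (-1331/8304)·1 + (-54/2249)·1 + 23/48·1 = 1 ✓
b·c: (-1331/8304)·(-5/11) + (-54/2249)·13/6 + 23/48·1 = 1/2 ✓
b·c²: (-1331/8304)·25/121 + (-54/2249)·169/36 + 23/48·1 = 1/3 ✓
b·Ac: (-54/2249)·2249/1512 + 23/48·68/161 = 1/6 ✓
b·c³: (-1331/8304)·(-125/1331) + (-54/2249)·2197/216 + 23/48·1 = 1/4 ✓
b·(c∘Ac): (-54/2249)·29237/9072 + 23/48·68/161 = 1/8 ✓
b·Ac²: (-54/2249)·(-11245/16632) + 23/48·248/1771 = 1/12 ✓
b·A²c: 23/48·2/23 = 1/24 ✓; 4 stages ⇒ order 4.

4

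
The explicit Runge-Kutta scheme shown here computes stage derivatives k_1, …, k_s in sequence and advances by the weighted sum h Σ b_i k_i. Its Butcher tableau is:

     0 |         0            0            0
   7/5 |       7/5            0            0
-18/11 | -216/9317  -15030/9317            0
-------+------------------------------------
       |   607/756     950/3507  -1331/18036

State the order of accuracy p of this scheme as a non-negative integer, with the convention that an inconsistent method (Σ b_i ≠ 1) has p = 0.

b = (607/756, 950/3507, -1331/18036)
c = (0, 7/5, -18/11)
Ac = (0, 0, -3006/1331)
Σ b_i: 607/756·1 + 950/3507·1 + (-1331/18036)·1 = 1 ✓
b·c: 950/3507·7/5 + (-1331/18036)·(-18/11) = 1/2 ✓
b·c²: 950/3507·49/25 + (-1331/18036)·324/121 = 1/3 ✓
b·Ac: (-1331/18036)·(-3006/1331) = 1/6 ✓; 3 stages ⇒ order 3.

3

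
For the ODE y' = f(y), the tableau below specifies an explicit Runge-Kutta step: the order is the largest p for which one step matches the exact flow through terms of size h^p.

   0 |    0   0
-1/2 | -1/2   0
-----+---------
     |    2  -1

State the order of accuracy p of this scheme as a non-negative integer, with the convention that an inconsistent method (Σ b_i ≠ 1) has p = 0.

b = (2, -1)
c = (0, -1/2)
Σ b_i: 2·1 + (-1)·1 = 1 ✓
b·c: (-1)·(-1/2) = 1/2 ✓; 2 stages ⇒ order 2.

2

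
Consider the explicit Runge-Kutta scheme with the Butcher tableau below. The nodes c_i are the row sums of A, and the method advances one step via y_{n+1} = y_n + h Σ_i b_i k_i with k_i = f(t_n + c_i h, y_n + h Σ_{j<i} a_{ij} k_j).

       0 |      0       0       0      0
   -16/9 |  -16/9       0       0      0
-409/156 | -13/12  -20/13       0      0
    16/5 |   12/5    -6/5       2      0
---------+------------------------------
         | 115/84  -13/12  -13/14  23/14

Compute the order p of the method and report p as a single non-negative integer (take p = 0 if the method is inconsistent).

1

b = (115/84, -13/12, -13/14, 23/14)
c = (0, -16/9, -409/156, 16/5)
Ac = (0, 0, 320/117, -1213/390)
Σ b_i: 115/84·1 + (-13/12)·1 + (-13/14)·1 + 23/14·1 = 1 ✓
b·c: (-13/12)·(-16/9) + (-13/14)·(-409/156) + 23/14·16/5 = 10387/1080 ≠ 1/2 ⇒ order 1.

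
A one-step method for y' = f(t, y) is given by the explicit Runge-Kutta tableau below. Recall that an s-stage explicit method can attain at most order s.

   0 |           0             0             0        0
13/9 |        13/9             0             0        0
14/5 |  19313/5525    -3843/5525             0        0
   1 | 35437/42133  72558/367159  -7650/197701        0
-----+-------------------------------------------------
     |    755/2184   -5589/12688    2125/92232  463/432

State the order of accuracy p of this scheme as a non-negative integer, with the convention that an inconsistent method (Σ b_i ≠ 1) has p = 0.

b = (755/2184, -5589/12688, 2125/92232, 463/432)
c = (0, 13/9, 14/5, 1)
Ac = (0, 0, -427/425, 82/463)
Σ b_i: 755/2184·1 + (-5589/12688)·1 + 2125/92232·1 + 463/432·1 = 1 ✓
b·c: (-5589/12688)·13/9 + 2125/92232·14/5 + 463/432·1 = 1/2 ✓
b·c²: (-5589/12688)·169/81 + 2125/92232·196/25 + 463/432·1 = 1/3 ✓
b·Ac: 2125/92232·(-427/425) + 463/432·82/463 = 1/6 ✓
b·c³: (-5589/12688)·2197/729 + 2125/92232·2744/125 + 463/432·1 = 1/4 ✓
b·(c∘Ac): 2125/92232·(-5978/2125) + 463/432·82/463 = 1/8 ✓
b·Ac²: 2125/92232·(-5551/3825) + 463/432·454/4167 = 1/12 ✓
b·A²c: 463/432·18/463 = 1/24 ✓; 4 stages ⇒ order 4.

4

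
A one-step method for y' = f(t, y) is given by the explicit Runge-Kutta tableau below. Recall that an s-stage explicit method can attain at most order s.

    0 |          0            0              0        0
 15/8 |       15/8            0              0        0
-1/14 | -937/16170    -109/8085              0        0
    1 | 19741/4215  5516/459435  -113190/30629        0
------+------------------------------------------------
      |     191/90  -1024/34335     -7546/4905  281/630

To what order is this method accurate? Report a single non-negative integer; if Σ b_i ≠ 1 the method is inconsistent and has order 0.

4

b = (191/90, -1024/34335, -7546/4905, 281/630)
c = (0, 15/8, -1/14, 1)
Ac = (0, 0, -109/4312, 161/562)
Σ b_i: 191/90·1 + (-1024/34335)·1 + (-7546/4905)·1 + 281/630·1 = 1 ✓
b·c: (-1024/34335)·15/8 + (-7546/4905)·(-1/14) + 281/630·1 = 1/2 ✓
b·c²: (-1024/34335)·225/64 + (-7546/4905)·1/196 + 281/630·1 = 1/3 ✓
b·Ac: (-7546/4905)·(-109/4312) + 281/630·161/562 = 1/6 ✓
b·c³: (-1024/34335)·3375/512 + (-7546/4905)·(-1/2744) + 281/630·1 = 1/4 ✓
b·(c∘Ac): (-7546/4905)·109/60368 + 281/630·161/562 = 1/8 ✓
b·Ac²: (-7546/4905)·(-1635/34496) + 281/630·105/4496 = 1/12 ✓
b·A²c: 281/630·105/1124 = 1/24 ✓; 4 stages ⇒ order 4.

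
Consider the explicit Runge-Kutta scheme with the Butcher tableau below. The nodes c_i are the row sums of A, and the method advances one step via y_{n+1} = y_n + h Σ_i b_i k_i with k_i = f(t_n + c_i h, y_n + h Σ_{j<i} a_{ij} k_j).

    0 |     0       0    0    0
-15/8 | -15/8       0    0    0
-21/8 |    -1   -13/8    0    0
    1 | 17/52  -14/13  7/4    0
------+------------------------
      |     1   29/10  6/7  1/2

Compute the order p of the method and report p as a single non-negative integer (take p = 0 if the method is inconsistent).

b = (1, 29/10, 6/7, 1/2)
c = (0, -15/8, -21/8, 1)
Ac = (0, 0, 195/64, -1071/416)
Σ b_i: 1·1 + 29/10·1 + 6/7·1 + 1/2·1 = 184/35 ≠ 1 ⇒ order 0.

0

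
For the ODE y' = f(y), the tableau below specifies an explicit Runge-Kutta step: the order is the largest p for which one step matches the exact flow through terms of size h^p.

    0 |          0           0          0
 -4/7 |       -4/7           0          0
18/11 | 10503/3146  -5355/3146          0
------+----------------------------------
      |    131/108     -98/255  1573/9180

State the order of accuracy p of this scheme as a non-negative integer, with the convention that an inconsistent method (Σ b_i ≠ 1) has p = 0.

3

b = (131/108, -98/255, 1573/9180)
c = (0, -4/7, 18/11)
Ac = (0, 0, 1530/1573)
Σ b_i: 131/108·1 + (-98/255)·1 + 1573/9180·1 = 1 ✓
b·c: (-98/255)·(-4/7) + 1573/9180·18/11 = 1/2 ✓
b·c²: (-98/255)·16/49 + 1573/9180·324/121 = 1/3 ✓
b·Ac: 1573/9180·1530/1573 = 1/6 ✓; 3 stages ⇒ order 3.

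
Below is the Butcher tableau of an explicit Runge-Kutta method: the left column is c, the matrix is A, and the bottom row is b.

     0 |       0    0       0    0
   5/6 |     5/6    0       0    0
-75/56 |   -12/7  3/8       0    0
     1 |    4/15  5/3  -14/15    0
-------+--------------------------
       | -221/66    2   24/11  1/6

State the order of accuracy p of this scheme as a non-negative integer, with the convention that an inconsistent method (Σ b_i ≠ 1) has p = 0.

b = (-221/66, 2, 24/11, 1/6)
c = (0, 5/6, -75/56, 1)
Ac = (0, 0, 5/16, 95/36)
Σ b_i: (-221/66)·1 + 2·1 + 24/11·1 + 1/6·1 = 1 ✓
b·c: 2·5/6 + 24/11·(-75/56) + 1/6·1 = -503/462 ≠ 1/2 ⇒ order 1.

1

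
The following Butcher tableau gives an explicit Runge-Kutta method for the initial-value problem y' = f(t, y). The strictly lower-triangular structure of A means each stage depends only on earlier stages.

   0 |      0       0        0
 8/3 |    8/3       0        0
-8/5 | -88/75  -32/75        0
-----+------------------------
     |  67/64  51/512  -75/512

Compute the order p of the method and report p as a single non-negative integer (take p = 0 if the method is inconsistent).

b = (67/64, 51/512, -75/512)
c = (0, 8/3, -8/5)
Ac = (0, 0, -256/225)
Σ b_i: 67/64·1 + 51/512·1 + (-75/512)·1 = 1 ✓
b·c: 51/512·8/3 + (-75/512)·(-8/5) = 1/2 ✓
b·c²: 51/512·64/9 + (-75/512)·64/25 = 1/3 ✓
b·Ac: (-75/512)·(-256/225) = 1/6 ✓; 3 stages ⇒ order 3.

3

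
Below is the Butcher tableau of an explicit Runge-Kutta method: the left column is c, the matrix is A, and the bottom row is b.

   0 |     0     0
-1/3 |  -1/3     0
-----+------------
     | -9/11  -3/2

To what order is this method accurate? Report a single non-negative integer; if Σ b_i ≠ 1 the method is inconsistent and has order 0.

0

b = (-9/11, -3/2)
c = (0, -1/3)
Σ b_i: (-9/11)·1 + (-3/2)·1 = -51/22 ≠ 1 ⇒ order 0.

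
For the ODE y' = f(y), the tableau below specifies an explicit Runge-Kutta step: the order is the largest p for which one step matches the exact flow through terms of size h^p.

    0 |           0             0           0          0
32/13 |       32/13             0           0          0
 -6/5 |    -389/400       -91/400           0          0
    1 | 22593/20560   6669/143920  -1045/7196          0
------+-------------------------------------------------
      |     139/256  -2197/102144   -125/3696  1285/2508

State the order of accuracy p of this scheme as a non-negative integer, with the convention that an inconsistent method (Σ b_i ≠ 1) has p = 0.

4

b = (139/256, -2197/102144, -125/3696, 1285/2508)
c = (0, 32/13, -6/5, 1)
Ac = (0, 0, -14/25, 741/2570)
Σ b_i: 139/256·1 + (-2197/102144)·1 + (-125/3696)·1 + 1285/2508·1 = 1 ✓
b·c: (-2197/102144)·32/13 + (-125/3696)·(-6/5) + 1285/2508·1 = 1/2 ✓
b·c²: (-2197/102144)·1024/169 + (-125/3696)·36/25 + 1285/2508·1 = 1/3 ✓
b·Ac: (-125/3696)·(-14/25) + 1285/2508·741/2570 = 1/6 ✓
b·c³: (-2197/102144)·32768/2197 + (-125/3696)·(-216/125) + 1285/2508·1 = 1/4 ✓
b·(c∘Ac): (-125/3696)·84/125 + 1285/2508·741/2570 = 1/8 ✓
b·Ac²: (-125/3696)·(-448/325) + 1285/2508·1197/16705 = 1/12 ✓
b·A²c: 1285/2508·209/2570 = 1/24 ✓; 4 stages ⇒ order 4.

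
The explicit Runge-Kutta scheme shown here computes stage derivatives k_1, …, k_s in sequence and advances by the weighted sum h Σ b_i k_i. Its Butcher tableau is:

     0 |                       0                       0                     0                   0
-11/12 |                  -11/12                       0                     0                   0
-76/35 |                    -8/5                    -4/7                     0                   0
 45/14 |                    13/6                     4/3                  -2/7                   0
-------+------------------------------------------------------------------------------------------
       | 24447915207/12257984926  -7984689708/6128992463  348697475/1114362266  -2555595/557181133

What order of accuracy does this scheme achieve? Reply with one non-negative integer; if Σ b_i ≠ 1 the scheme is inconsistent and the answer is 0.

b = (24447915207/12257984926, -7984689708/6128992463, 348697475/1114362266, -2555595/557181133)
c = (0, -11/12, -76/35, 45/14)
Ac = (0, 0, 11/21, -1327/2205)
Σ b_i: 24447915207/12257984926·1 + (-7984689708/6128992463)·1 + 348697475/1114362266·1 + (-2555595/557181133)·1 = 1 ✓
b·c: (-7984689708/6128992463)·(-11/12) + 348697475/1114362266·(-76/35) + (-2555595/557181133)·45/14 = 1/2 ✓
b·c²: (-7984689708/6128992463)·121/144 + 348697475/1114362266·5776/1225 + (-2555595/557181133)·2025/196 = 1/3 ✓
b·Ac: 348697475/1114362266·11/21 + (-2555595/557181133)·(-1327/2205) = 1/6 ✓
b·c³: (-7984689708/6128992463)·(-1331/1728) + 348697475/1114362266·(-438976/42875) + (-2555595/557181133)·91125/2744 = -6606563048707/2808192910320 ≠ 1/4 ⇒ order 3.
b·(c∘Ac): 348697475/1114362266·(-836/735) + (-2555595/557181133)·(-1327/686) = -8121259205/23401607586 ≠ 1/8
b·Ac²: 348697475/1114362266·(-121/252) + (-2555595/557181133)·(-210041/926100) = -209501347261/1404096455160 ≠ 1/12
b·A²c: (-2555595/557181133)·(-22/147) = 382470/557181133 ≠ 1/24

3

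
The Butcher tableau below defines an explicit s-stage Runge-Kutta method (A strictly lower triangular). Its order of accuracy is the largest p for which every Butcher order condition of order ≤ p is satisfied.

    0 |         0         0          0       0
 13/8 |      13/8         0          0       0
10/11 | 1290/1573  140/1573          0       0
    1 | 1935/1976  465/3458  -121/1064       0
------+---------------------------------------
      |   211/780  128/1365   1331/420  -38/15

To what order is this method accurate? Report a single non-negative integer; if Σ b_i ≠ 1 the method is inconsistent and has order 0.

4

b = (211/780, 128/1365, 1331/420, -38/15)
c = (0, 13/8, 10/11, 1)
Ac = (0, 0, 35/242, 35/304)
Σ b_i: 211/780·1 + 128/1365·1 + 1331/420·1 + (-38/15)·1 = 1 ✓
b·c: 128/1365·13/8 + 1331/420·10/11 + (-38/15)·1 = 1/2 ✓
b·c²: 128/1365·169/64 + 1331/420·100/121 + (-38/15)·1 = 1/3 ✓
b·Ac: 1331/420·35/242 + (-38/15)·35/304 = 1/6 ✓
b·c³: 128/1365·2197/512 + 1331/420·1000/1331 + (-38/15)·1 = 1/4 ✓
b·(c∘Ac): 1331/420·175/1331 + (-38/15)·35/304 = 1/8 ✓
b·Ac²: 1331/420·455/1936 + (-38/15)·635/2432 = 1/12 ✓
b·A²c: (-38/15)·(-5/304) = 1/24 ✓; 4 stages ⇒ order 4.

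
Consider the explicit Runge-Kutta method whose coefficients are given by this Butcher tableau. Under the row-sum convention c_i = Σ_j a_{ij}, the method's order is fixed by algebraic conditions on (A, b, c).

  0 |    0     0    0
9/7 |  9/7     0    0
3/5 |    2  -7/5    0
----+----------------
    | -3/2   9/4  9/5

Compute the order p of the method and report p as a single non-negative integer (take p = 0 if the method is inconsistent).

0

b = (-3/2, 9/4, 9/5)
c = (0, 9/7, 3/5)
Ac = (0, 0, -9/5)
Σ b_i: (-3/2)·1 + 9/4·1 + 9/5·1 = 51/20 ≠ 1 ⇒ order 0.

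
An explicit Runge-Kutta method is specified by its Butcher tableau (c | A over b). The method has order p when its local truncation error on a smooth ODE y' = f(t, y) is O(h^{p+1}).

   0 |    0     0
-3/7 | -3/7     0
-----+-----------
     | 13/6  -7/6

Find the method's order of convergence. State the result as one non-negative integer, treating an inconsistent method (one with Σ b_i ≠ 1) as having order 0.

2

b = (13/6, -7/6)
c = (0, -3/7)
Σ b_i: 13/6·1 + (-7/6)·1 = 1 ✓
b·c: (-7/6)·(-3/7) = 1/2 ✓; 2 stages ⇒ order 2.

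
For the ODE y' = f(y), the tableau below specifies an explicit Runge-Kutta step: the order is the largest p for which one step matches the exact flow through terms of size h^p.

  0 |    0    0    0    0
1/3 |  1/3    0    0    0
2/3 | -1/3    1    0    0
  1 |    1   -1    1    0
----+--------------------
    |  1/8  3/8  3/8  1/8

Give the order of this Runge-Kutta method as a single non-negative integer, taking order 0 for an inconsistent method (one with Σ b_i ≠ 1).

b = (1/8, 3/8, 3/8, 1/8)
c = (0, 1/3, 2/3, 1)
Ac = (0, 0, 1/3, 1/3)
Σ b_i: 1/8·1 + 3/8·1 + 3/8·1 + 1/8·1 = 1 ✓
b·c: 3/8·1/3 + 3/8·2/3 + 1/8·1 = 1/2 ✓
b·c²: 3/8·1/9 + 3/8·4/9 + 1/8·1 = 1/3 ✓
b·Ac: 3/8·1/3 + 1/8·1/3 = 1/6 ✓
b·c³: 3/8·1/27 + 3/8·8/27 + 1/8·1 = 1/4 ✓
b·(c∘Ac): 3/8·2/9 + 1/8·1/3 = 1/8 ✓
b·Ac²: 3/8·1/9 + 1/8·1/3 = 1/12 ✓
b·A²c: 1/8·1/3 = 1/24 ✓; 4 stages ⇒ order 4.

4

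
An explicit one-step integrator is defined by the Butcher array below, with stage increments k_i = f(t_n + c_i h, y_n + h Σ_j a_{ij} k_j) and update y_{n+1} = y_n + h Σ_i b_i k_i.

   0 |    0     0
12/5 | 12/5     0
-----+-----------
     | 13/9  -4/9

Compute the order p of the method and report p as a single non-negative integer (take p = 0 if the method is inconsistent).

1

b = (13/9, -4/9)
c = (0, 12/5)
Σ b_i: 13/9·1 + (-4/9)·1 = 1 ✓
b·c: (-4/9)·12/5 = -16/15 ≠ 1/2 ⇒ order 1.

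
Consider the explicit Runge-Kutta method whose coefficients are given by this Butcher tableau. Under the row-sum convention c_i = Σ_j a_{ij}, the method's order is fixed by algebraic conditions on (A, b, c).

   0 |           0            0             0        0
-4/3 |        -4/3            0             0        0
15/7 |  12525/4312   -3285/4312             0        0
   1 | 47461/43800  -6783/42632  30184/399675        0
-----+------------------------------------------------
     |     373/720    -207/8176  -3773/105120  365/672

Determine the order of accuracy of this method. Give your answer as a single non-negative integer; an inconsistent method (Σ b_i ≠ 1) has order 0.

4

b = (373/720, -207/8176, -3773/105120, 365/672)
c = (0, -4/3, 15/7, 1)
Ac = (0, 0, 1095/1078, 273/730)
Σ b_i: 373/720·1 + (-207/8176)·1 + (-3773/105120)·1 + 365/672·1 = 1 ✓
b·c: (-207/8176)·(-4/3) + (-3773/105120)·15/7 + 365/672·1 = 1/2 ✓
b·c²: (-207/8176)·16/9 + (-3773/105120)·225/49 + 365/672·1 = 1/3 ✓
b·Ac: (-3773/105120)·1095/1078 + 365/672·273/730 = 1/6 ✓
b·c³: (-207/8176)·(-64/27) + (-3773/105120)·3375/343 + 365/672·1 = 1/4 ✓
b·(c∘Ac): (-3773/105120)·16425/7546 + 365/672·273/730 = 1/8 ✓
b·Ac²: (-3773/105120)·(-730/539) + 365/672·14/219 = 1/12 ✓
b·A²c: 365/672·28/365 = 1/24 ✓; 4 stages ⇒ order 4.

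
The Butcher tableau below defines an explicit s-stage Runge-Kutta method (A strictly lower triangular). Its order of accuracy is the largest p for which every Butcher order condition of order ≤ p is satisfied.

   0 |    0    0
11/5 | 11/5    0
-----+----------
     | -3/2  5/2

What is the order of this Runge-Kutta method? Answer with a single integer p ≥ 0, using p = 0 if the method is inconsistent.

b = (-3/2, 5/2)
c = (0, 11/5)
Σ b_i: (-3/2)·1 + 5/2·1 = 1 ✓
b·c: 5/2·11/5 = 11/2 ≠ 1/2 ⇒ order 1.

1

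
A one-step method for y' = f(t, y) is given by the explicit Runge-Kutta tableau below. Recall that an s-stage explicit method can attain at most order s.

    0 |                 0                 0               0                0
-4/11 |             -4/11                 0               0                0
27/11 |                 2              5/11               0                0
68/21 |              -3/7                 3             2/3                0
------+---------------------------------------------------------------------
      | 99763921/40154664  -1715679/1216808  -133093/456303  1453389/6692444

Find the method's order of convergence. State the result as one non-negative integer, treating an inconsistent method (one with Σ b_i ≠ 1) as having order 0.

3

b = (99763921/40154664, -1715679/1216808, -133093/456303, 1453389/6692444)
c = (0, -4/11, 27/11, 68/21)
Ac = (0, 0, -20/121, 6/11)
Σ b_i: 99763921/40154664·1 + (-1715679/1216808)·1 + (-133093/456303)·1 + 1453389/6692444·1 = 1 ✓
b·c: (-1715679/1216808)·(-4/11) + (-133093/456303)·27/11 + 1453389/6692444·68/21 = 1/2 ✓
b·c²: (-1715679/1216808)·16/121 + (-133093/456303)·729/121 + 1453389/6692444·4624/441 = 1/3 ✓
b·Ac: (-133093/456303)·(-20/121) + 1453389/6692444·6/11 = 1/6 ✓
b·c³: (-1715679/1216808)·(-64/1331) + (-133093/456303)·19683/1331 + 1453389/6692444·314432/9261 = 39892515133/12754125153 ≠ 1/4 ⇒ order 3.
b·(c∘Ac): (-133093/456303)·(-540/1331) + 1453389/6692444·136/77 = 101609238/202446431 ≠ 1/8
b·Ac²: (-133093/456303)·80/1331 + 1453389/6692444·534/121 = 1142869709/1214678586 ≠ 1/12
b·A²c: 1453389/6692444·(-40/363) = -4844630/202446431 ≠ 1/24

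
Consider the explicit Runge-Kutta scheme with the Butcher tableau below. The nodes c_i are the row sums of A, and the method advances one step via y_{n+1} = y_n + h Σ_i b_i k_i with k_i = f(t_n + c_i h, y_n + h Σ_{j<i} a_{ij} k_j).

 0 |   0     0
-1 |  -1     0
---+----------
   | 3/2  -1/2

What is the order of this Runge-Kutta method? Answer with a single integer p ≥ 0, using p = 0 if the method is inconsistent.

b = (3/2, -1/2)
c = (0, -1)
Σ b_i: 3/2·1 + (-1/2)·1 = 1 ✓
b·c: (-1/2)·(-1) = 1/2 ✓; 2 stages ⇒ order 2.

2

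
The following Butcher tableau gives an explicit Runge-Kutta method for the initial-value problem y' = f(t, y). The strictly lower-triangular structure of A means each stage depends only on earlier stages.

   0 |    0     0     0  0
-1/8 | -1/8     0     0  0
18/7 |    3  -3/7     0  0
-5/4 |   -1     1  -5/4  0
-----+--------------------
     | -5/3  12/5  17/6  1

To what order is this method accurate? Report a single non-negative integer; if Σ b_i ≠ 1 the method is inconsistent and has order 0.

b = (-5/3, 12/5, 17/6, 1)
c = (0, -1/8, 18/7, -5/4)
Ac = (0, 0, 3/56, -187/56)
Σ b_i: (-5/3)·1 + 12/5·1 + 17/6·1 + 1·1 = 137/30 ≠ 1 ⇒ order 0.

0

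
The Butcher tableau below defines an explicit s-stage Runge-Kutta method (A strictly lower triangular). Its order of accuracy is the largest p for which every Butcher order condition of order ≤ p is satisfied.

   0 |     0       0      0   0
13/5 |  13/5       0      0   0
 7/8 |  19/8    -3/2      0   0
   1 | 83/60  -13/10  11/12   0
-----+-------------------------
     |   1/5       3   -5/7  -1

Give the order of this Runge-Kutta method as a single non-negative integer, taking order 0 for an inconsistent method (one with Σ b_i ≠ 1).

0

b = (1/5, 3, -5/7, -1)
c = (0, 13/5, 7/8, 1)
Ac = (0, 0, -39/10, -6187/2400)
Σ b_i: 1/5·1 + 3·1 + (-5/7)·1 + (-1)·1 = 52/35 ≠ 1 ⇒ order 0.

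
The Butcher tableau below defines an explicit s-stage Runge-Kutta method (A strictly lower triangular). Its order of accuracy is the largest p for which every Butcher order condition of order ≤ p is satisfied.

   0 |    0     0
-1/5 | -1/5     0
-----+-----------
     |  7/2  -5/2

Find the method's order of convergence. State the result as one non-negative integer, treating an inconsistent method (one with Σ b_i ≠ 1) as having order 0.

b = (7/2, -5/2)
c = (0, -1/5)
Σ b_i: 7/2·1 + (-5/2)·1 = 1 ✓
b·c: (-5/2)·(-1/5) = 1/2 ✓; 2 stages ⇒ order 2.

2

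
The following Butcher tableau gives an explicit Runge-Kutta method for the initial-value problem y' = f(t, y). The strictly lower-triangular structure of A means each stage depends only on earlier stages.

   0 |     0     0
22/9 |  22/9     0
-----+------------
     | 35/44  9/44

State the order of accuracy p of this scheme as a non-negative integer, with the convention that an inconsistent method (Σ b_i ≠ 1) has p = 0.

b = (35/44, 9/44)
c = (0, 22/9)
Σ b_i: 35/44·1 + 9/44·1 = 1 ✓
b·c: 9/44·22/9 = 1/2 ✓; 2 stages ⇒ order 2.

2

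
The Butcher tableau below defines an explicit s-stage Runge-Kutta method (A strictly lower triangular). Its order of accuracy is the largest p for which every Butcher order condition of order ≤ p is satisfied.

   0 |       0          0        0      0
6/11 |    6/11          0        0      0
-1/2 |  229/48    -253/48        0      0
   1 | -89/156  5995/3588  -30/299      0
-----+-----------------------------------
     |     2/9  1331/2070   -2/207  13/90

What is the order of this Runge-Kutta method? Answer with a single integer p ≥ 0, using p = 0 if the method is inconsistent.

4

b = (2/9, 1331/2070, -2/207, 13/90)
c = (0, 6/11, -1/2, 1)
Ac = (0, 0, -23/8, 25/26)
Σ b_i: 2/9·1 + 1331/2070·1 + (-2/207)·1 + 13/90·1 = 1 ✓
b·c: 1331/2070·6/11 + (-2/207)·(-1/2) + 13/90·1 = 1/2 ✓
b·c²: 1331/2070·36/121 + (-2/207)·1/4 + 13/90·1 = 1/3 ✓
b·Ac: (-2/207)·(-23/8) + 13/90·25/26 = 1/6 ✓
b·c³: 1331/2070·216/1331 + (-2/207)·(-1/8) + 13/90·1 = 1/4 ✓
b·(c∘Ac): (-2/207)·23/16 + 13/90·25/26 = 1/8 ✓
b·Ac²: (-2/207)·(-69/44) + 13/90·135/286 = 1/12 ✓
b·A²c: 13/90·15/52 = 1/24 ✓; 4 stages ⇒ order 4.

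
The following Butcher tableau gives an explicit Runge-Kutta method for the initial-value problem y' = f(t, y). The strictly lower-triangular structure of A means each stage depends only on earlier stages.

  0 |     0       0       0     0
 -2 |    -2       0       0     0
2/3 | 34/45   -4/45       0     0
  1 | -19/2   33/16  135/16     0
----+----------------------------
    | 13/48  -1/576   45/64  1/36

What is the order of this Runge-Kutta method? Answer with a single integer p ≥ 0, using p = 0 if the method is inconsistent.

4

b = (13/48, -1/576, 45/64, 1/36)
c = (0, -2, 2/3, 1)
Ac = (0, 0, 8/45, 3/2)
Σ b_i: 13/48·1 + (-1/576)·1 + 45/64·1 + 1/36·1 = 1 ✓
b·c: (-1/576)·(-2) + 45/64·2/3 + 1/36·1 = 1/2 ✓
b·c²: (-1/576)·4 + 45/64·4/9 + 1/36·1 = 1/3 ✓
b·Ac: 45/64·8/45 + 1/36·3/2 = 1/6 ✓
b·c³: (-1/576)·(-8) + 45/64·8/27 + 1/36·1 = 1/4 ✓
b·(c∘Ac): 45/64·16/135 + 1/36·3/2 = 1/8 ✓
b·Ac²: 45/64·(-16/45) + 1/36·12 = 1/12 ✓
b·A²c: 1/36·3/2 = 1/24 ✓; 4 stages ⇒ order 4.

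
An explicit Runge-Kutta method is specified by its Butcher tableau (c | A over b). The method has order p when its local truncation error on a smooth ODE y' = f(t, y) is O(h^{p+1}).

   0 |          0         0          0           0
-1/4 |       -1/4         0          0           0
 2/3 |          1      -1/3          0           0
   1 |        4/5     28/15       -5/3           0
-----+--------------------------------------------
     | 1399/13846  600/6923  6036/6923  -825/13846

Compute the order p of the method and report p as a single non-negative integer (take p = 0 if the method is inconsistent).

3

b = (1399/13846, 600/6923, 6036/6923, -825/13846)
c = (0, -1/4, 2/3, 1)
Ac = (0, 0, 1/12, -71/45)
Σ b_i: 1399/13846·1 + 600/6923·1 + 6036/6923·1 + (-825/13846)·1 = 1 ✓
b·c: 600/6923·(-1/4) + 6036/6923·2/3 + (-825/13846)·1 = 1/2 ✓
b·c²: 600/6923·1/16 + 6036/6923·4/9 + (-825/13846)·1 = 1/3 ✓
b·Ac: 6036/6923·1/12 + (-825/13846)·(-71/45) = 1/6 ✓
b·c³: 600/6923·(-1/64) + 6036/6923·8/27 + (-825/13846)·1 = 98393/498456 ≠ 1/4 ⇒ order 3.
b·(c∘Ac): 6036/6923·1/18 + (-825/13846)·(-71/45) = 5917/41538 ≠ 1/8
b·Ac²: 6036/6923·(-1/48) + (-825/13846)·(-337/540) = 9481/498456 ≠ 1/12
b·A²c: (-825/13846)·(-5/36) = 1375/166152 ≠ 1/24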